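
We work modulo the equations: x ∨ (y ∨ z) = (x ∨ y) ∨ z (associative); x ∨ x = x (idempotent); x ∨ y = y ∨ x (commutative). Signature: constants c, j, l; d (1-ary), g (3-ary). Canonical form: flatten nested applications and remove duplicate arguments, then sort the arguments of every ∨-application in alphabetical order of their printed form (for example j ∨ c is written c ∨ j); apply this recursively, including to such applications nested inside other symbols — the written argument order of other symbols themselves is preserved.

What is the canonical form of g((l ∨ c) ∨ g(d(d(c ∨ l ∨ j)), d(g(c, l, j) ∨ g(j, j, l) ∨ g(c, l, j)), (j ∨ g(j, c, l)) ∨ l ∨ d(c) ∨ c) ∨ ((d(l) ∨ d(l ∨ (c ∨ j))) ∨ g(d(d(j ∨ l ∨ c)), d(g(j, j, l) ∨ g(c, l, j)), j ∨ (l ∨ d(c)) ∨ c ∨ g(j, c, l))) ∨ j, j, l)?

Answer: g(c ∨ d(c ∨ j ∨ l) ∨ d(l) ∨ g(d(d(c ∨ j ∨ l)), d(g(c, l, j) ∨ g(j, j, l)), c ∨ d(c) ∨ g(j, c, l) ∨ j ∨ l) ∨ j ∨ l, j, l)

Derivation:
Descend into:  (l ∨ c) ∨ g(d(d(c ∨ l ∨ j)), d(g(c, l, j) ∨ g(j, j, l) ∨ g(c, l, j)), (j ∨ g(j, c, l)) ∨ l ∨ d(c) ∨ c) ∨ ((d(l) ∨ d(l ∨ (c ∨ j))) ∨ g(d(d(j ∨ l ∨ c)), d(g(j, j, l) ∨ g(c, l, j)), j ∨ (l ∨ d(c)) ∨ c ∨ g(j, c, l))) ∨ j
Un-nest:  l ∨ c ∨ g(d(d(c ∨ l ∨ j)), d(g(c, l, j) ∨ g(j, j, l) ∨ g(c, l, j)), (j ∨ g(j, c, l)) ∨ l ∨ d(c) ∨ c) ∨ d(l) ∨ d(l ∨ (c ∨ j)) ∨ g(d(d(j ∨ l ∨ c)), d(g(j, j, l) ∨ g(c, l, j)), j ∨ (l ∨ d(c)) ∨ c ∨ g(j, c, l)) ∨ j
Inside:  g(d(d(c ∨ l ∨ j)), d(g(c, l, j) ∨ g(j, j, l) ∨ g(c, l, j)), (j ∨ g(j, c, l)) ∨ l ∨ d(c) ∨ c)  →  g(d(d(c ∨ j ∨ l)), d(g(c, l, j) ∨ g(j, j, l)), c ∨ d(c) ∨ g(j, c, l) ∨ j ∨ l)
Inside:  d(l ∨ (c ∨ j))  →  d(c ∨ j ∨ l)
Canonicalize subterm:  g(d(d(j ∨ l ∨ c)), d(g(j, j, l) ∨ g(c, l, j)), j ∨ (l ∨ d(c)) ∨ c ∨ g(j, c, l))  →  g(d(d(c ∨ j ∨ l)), d(g(c, l, j) ∨ g(j, j, l)), c ∨ d(c) ∨ g(j, c, l) ∨ j ∨ l)
Deduplicate:  drop duplicate g(d(d(c ∨ j ∨ l)), d(g(c, l, j) ∨ g(j, j, l)), c ∨ d(c) ∨ g(j, c, l) ∨ j ∨ l)
Sort:  c ∨ d(c ∨ j ∨ l) ∨ d(l) ∨ g(d(d(c ∨ j ∨ l)), d(g(c, l, j) ∨ g(j, j, l)), c ∨ d(c) ∨ g(j, c, l) ∨ j ∨ l) ∨ j ∨ l
Put back:  g(c ∨ d(c ∨ j ∨ l) ∨ d(l) ∨ g(d(d(c ∨ j ∨ l)), d(g(c, l, j) ∨ g(j, j, l)), c ∨ d(c) ∨ g(j, c, l) ∨ j ∨ l) ∨ j ∨ l, j, l)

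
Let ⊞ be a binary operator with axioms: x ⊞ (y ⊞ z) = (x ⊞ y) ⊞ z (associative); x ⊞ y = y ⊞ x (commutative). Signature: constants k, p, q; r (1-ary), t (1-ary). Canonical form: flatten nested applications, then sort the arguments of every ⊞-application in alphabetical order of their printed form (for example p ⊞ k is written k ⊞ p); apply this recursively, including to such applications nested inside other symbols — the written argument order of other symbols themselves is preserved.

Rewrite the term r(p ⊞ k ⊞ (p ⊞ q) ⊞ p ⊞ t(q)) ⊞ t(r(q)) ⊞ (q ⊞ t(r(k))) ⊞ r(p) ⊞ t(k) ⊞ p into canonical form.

Answer: p ⊞ q ⊞ r(k ⊞ p ⊞ p ⊞ p ⊞ q ⊞ t(q)) ⊞ r(p) ⊞ t(k) ⊞ t(r(k)) ⊞ t(r(q))

Derivation:
Un-nest:  r(p ⊞ k ⊞ (p ⊞ q) ⊞ p ⊞ t(q)) ⊞ t(r(q)) ⊞ q ⊞ t(r(k)) ⊞ r(p) ⊞ t(k) ⊞ p
Simplify inside:  r(p ⊞ k ⊞ (p ⊞ q) ⊞ p ⊞ t(q))  →  r(k ⊞ p ⊞ p ⊞ p ⊞ q ⊞ t(q))
Order the arguments:  p ⊞ q ⊞ r(k ⊞ p ⊞ p ⊞ p ⊞ q ⊞ t(q)) ⊞ r(p) ⊞ t(k) ⊞ t(r(k)) ⊞ t(r(q))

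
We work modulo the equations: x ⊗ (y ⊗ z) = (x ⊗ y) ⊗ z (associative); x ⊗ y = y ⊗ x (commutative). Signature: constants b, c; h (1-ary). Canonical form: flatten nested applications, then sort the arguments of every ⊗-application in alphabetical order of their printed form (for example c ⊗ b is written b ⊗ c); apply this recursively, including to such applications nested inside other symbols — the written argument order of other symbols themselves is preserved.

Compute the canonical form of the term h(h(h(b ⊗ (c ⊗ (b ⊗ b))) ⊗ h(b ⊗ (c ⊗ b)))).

Work inside:  h(b ⊗ (c ⊗ (b ⊗ b))) ⊗ h(b ⊗ (c ⊗ b))
Canonicalize subterm:  h(b ⊗ (c ⊗ (b ⊗ b)))  →  h(b ⊗ b ⊗ b ⊗ c)
Inside:  h(b ⊗ (c ⊗ b))  →  h(b ⊗ b ⊗ c)
Sort:  h(b ⊗ b ⊗ b ⊗ c) ⊗ h(b ⊗ b ⊗ c)
Reassemble:  h(h(h(b ⊗ b ⊗ b ⊗ c) ⊗ h(b ⊗ b ⊗ c)))

Answer: h(h(h(b ⊗ b ⊗ b ⊗ c) ⊗ h(b ⊗ b ⊗ c)))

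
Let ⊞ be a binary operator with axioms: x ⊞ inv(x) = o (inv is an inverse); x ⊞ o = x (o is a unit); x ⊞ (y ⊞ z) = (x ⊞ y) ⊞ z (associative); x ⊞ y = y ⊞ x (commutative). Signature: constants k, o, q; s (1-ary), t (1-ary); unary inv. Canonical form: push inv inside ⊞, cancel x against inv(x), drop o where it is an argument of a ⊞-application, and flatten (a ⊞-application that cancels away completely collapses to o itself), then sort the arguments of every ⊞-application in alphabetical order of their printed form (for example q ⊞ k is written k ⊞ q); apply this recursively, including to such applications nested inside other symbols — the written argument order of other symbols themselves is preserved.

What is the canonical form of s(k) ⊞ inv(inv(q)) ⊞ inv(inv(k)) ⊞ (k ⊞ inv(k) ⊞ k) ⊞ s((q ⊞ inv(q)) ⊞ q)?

Answer: k ⊞ k ⊞ q ⊞ s(k) ⊞ s(q)

Derivation:
Push inv inside:  distribute inv over ⊞ and collapse double inv
Collect terms:  s(k) ⊞ q ⊞ k ⊞ k ⊞ s(q)
Sort arguments:  k ⊞ k ⊞ q ⊞ s(k) ⊞ s(q)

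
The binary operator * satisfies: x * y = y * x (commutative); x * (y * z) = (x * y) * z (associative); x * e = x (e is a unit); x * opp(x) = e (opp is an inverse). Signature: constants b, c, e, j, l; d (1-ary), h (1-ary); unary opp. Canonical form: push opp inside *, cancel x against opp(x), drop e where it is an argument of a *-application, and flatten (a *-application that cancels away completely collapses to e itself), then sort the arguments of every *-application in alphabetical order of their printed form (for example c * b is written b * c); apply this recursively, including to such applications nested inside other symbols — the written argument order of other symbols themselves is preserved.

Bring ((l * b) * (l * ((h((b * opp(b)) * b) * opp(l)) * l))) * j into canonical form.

Answer: b * h(b) * j * l * l

Derivation:
Combine occurrences:  l * l * b * h(b) * j
Sort:  b * h(b) * j * l * l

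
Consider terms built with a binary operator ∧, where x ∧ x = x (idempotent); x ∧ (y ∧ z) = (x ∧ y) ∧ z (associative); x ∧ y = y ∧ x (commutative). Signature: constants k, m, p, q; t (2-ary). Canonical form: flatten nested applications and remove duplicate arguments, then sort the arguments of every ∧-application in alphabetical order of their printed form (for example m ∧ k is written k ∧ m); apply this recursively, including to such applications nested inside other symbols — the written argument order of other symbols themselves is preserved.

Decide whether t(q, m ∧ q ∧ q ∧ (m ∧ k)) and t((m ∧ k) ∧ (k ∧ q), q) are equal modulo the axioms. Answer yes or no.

Answer: no — t(q, k ∧ m ∧ q) vs t(k ∧ m ∧ q, q)

Derivation:
Left:  t(q, m ∧ q ∧ q ∧ (m ∧ k))
  Descend into:  m ∧ q ∧ q ∧ (m ∧ k)
  Flatten:  m ∧ q ∧ q ∧ m ∧ k
  Deduplicate:  drop duplicate q, m
  Sort arguments:  k ∧ m ∧ q
  Rebuild:  t(q, k ∧ m ∧ q)
Right:  t((m ∧ k) ∧ (k ∧ q), q)
  Work inside:  (m ∧ k) ∧ (k ∧ q)
  Merge nested applications:  m ∧ k ∧ k ∧ q
  Deduplicate:  drop duplicate k
  Sort:  k ∧ m ∧ q
  Reassemble:  t(k ∧ m ∧ q, q)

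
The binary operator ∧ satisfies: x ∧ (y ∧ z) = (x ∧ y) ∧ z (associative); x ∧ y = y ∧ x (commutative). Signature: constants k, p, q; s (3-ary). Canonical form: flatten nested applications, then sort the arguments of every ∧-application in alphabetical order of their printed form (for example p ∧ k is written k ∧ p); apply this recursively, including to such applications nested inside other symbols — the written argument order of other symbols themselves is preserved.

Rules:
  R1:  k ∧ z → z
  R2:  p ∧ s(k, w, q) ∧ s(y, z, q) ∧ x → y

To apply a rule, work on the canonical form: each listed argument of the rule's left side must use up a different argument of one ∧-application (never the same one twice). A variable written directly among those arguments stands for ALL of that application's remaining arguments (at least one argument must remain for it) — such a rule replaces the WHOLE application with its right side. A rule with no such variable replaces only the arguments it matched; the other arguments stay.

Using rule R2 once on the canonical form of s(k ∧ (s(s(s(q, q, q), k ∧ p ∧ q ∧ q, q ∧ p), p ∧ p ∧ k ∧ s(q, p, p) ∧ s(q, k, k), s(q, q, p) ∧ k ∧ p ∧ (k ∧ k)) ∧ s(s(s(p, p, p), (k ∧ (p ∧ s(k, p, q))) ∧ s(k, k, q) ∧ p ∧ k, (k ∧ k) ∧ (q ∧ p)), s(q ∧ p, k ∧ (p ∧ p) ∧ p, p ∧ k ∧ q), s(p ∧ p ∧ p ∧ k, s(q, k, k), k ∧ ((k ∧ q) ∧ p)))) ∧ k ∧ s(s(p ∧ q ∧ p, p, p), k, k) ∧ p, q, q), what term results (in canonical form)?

Answer: s(k ∧ k ∧ p ∧ s(s(p ∧ p ∧ q, p, p), k, k) ∧ s(s(s(p, p, p), k, k ∧ k ∧ p ∧ q), s(p ∧ q, k ∧ p ∧ p ∧ p, k ∧ p ∧ q), s(k ∧ p ∧ p ∧ p, s(q, k, k), k ∧ k ∧ p ∧ q)) ∧ s(s(s(q, q, q), k ∧ p ∧ q ∧ q, p ∧ q), k ∧ p ∧ p ∧ s(q, k, k) ∧ s(q, p, p), k ∧ k ∧ k ∧ p ∧ s(q, q, p)), q, q)

Derivation:
Canonical form:  s(k ∧ k ∧ p ∧ s(s(p ∧ p ∧ q, p, p), k, k) ∧ s(s(s(p, p, p), k ∧ k ∧ p ∧ p ∧ s(k, k, q) ∧ s(k, p, q), k ∧ k ∧ p ∧ q), s(p ∧ q, k ∧ p ∧ p ∧ p, k ∧ p ∧ q), s(k ∧ p ∧ p ∧ p, s(q, k, k), k ∧ k ∧ p ∧ q)) ∧ s(s(s(q, q, q), k ∧ p ∧ q ∧ q, p ∧ q), k ∧ p ∧ p ∧ s(q, k, k) ∧ s(q, p, p), k ∧ k ∧ k ∧ p ∧ s(q, q, p)), q, q)
Match R2:  consume p, s(k, k, q), s(k, p, q);  w := k, x := k ∧ k ∧ p, y := k, z := p
Every leftover argument binds to the variable; the entire application is replaced.
Giving:  s(k ∧ k ∧ p ∧ s(s(p ∧ p ∧ q, p, p), k, k) ∧ s(s(s(p, p, p), k, k ∧ k ∧ p ∧ q), s(p ∧ q, k ∧ p ∧ p ∧ p, k ∧ p ∧ q), s(k ∧ p ∧ p ∧ p, s(q, k, k), k ∧ k ∧ p ∧ q)) ∧ s(s(s(q, q, q), k ∧ p ∧ q ∧ q, p ∧ q), k ∧ p ∧ p ∧ s(q, k, k) ∧ s(q, p, p), k ∧ k ∧ k ∧ p ∧ s(q, q, p)), q, q)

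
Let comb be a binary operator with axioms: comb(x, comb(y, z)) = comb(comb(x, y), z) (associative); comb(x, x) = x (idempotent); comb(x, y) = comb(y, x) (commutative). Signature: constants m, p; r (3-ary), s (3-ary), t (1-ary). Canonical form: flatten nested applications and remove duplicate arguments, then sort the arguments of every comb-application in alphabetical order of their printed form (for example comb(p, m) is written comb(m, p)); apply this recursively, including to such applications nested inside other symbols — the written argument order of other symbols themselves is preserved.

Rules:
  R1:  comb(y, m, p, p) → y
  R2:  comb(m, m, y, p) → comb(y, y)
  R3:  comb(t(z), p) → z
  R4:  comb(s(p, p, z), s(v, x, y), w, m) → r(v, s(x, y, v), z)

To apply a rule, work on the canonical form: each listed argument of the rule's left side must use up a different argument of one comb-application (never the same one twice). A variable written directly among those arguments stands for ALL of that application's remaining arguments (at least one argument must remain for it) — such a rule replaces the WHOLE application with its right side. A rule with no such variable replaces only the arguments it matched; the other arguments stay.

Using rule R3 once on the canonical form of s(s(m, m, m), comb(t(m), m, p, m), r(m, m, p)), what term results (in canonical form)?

Canonical form:  s(s(m, m, m), comb(m, p, t(m)), r(m, m, p))
Match R3:  consume p, t(m);  z := m
New term:  s(s(m, m, m), m, r(m, m, p))

Answer: s(s(m, m, m), m, r(m, m, p))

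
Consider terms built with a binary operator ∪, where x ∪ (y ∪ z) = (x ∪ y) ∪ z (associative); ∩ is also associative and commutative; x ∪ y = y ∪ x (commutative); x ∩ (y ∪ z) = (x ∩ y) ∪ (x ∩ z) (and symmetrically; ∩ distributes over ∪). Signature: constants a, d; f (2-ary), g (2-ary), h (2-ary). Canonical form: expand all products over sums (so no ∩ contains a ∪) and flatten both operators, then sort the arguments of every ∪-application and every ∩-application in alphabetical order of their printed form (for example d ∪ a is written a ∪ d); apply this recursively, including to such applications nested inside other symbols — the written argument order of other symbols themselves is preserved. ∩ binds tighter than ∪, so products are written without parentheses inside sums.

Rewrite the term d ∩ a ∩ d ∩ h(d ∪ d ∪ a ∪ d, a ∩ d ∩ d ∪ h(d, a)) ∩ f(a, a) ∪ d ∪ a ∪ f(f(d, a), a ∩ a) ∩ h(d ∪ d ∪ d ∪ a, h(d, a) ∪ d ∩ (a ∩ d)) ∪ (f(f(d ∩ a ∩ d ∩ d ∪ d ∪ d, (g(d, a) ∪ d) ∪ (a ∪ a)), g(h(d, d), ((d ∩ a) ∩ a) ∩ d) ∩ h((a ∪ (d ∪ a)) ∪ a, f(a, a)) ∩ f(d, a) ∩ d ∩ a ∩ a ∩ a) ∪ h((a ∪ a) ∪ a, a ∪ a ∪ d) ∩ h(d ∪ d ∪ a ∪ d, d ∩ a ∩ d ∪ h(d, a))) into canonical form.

Answer: a ∪ a ∩ d ∩ d ∩ f(a, a) ∩ h(a ∪ d ∪ d ∪ d, a ∩ d ∩ d ∪ h(d, a)) ∪ d ∪ f(f(a ∩ d ∩ d ∩ d ∪ d ∪ d, a ∪ a ∪ d ∪ g(d, a)), a ∩ a ∩ a ∩ d ∩ f(d, a) ∩ g(h(d, d), a ∩ a ∩ d ∩ d) ∩ h(a ∪ a ∪ a ∪ d, f(a, a))) ∪ f(f(d, a), a ∩ a) ∩ h(a ∪ d ∪ d ∪ d, a ∩ d ∩ d ∪ h(d, a)) ∪ h(a ∪ a ∪ a, a ∪ a ∪ d) ∩ h(a ∪ d ∪ d ∪ d, a ∩ d ∩ d ∪ h(d, a))

Derivation:
Un-nest:  a ∩ d ∩ d ∩ f(a, a) ∩ h(a ∪ d ∪ d ∪ d, a ∩ d ∩ d ∪ h(d, a)) ∪ d ∪ a ∪ f(f(d, a), a ∩ a) ∩ h(a ∪ d ∪ d ∪ d, a ∩ d ∩ d ∪ h(d, a)) ∪ f(f(a ∩ d ∩ d ∩ d ∪ d ∪ d, a ∪ a ∪ d ∪ g(d, a)), a ∩ a ∩ a ∩ d ∩ f(d, a) ∩ g(h(d, d), a ∩ a ∩ d ∩ d) ∩ h(a ∪ a ∪ a ∪ d, f(a, a))) ∪ h(a ∪ a ∪ a, a ∪ a ∪ d) ∩ h(a ∪ d ∪ d ∪ d, a ∩ d ∩ d ∪ h(d, a))
Sort:  a ∪ a ∩ d ∩ d ∩ f(a, a) ∩ h(a ∪ d ∪ d ∪ d, a ∩ d ∩ d ∪ h(d, a)) ∪ d ∪ f(f(a ∩ d ∩ d ∩ d ∪ d ∪ d, a ∪ a ∪ d ∪ g(d, a)), a ∩ a ∩ a ∩ d ∩ f(d, a) ∩ g(h(d, d), a ∩ a ∩ d ∩ d) ∩ h(a ∪ a ∪ a ∪ d, f(a, a))) ∪ f(f(d, a), a ∩ a) ∩ h(a ∪ d ∪ d ∪ d, a ∩ d ∩ d ∪ h(d, a)) ∪ h(a ∪ a ∪ a, a ∪ a ∪ d) ∩ h(a ∪ d ∪ d ∪ d, a ∩ d ∩ d ∪ h(d, a))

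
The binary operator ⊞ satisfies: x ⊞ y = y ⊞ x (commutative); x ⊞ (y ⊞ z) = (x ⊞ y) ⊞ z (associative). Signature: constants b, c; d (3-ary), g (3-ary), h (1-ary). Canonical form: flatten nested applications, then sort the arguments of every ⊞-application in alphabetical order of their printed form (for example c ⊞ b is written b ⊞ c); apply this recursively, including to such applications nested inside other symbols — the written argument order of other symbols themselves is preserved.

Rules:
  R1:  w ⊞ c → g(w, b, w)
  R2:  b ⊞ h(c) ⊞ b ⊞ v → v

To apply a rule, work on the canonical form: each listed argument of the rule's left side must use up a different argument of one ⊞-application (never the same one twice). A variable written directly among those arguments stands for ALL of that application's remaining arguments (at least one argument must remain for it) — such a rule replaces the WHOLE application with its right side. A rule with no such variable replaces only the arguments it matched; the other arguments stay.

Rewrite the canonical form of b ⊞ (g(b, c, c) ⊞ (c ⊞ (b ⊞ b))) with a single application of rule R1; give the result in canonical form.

Canonical form:  b ⊞ b ⊞ b ⊞ c ⊞ g(b, c, c)
Apply R1:  consuming c;  w := b ⊞ b ⊞ b ⊞ g(b, c, c)
The extension variable absorbs all remaining arguments, so the whole application is rewritten.
Giving:  g(b ⊞ b ⊞ b ⊞ g(b, c, c), b, b ⊞ b ⊞ b ⊞ g(b, c, c))

Answer: g(b ⊞ b ⊞ b ⊞ g(b, c, c), b, b ⊞ b ⊞ b ⊞ g(b, c, c))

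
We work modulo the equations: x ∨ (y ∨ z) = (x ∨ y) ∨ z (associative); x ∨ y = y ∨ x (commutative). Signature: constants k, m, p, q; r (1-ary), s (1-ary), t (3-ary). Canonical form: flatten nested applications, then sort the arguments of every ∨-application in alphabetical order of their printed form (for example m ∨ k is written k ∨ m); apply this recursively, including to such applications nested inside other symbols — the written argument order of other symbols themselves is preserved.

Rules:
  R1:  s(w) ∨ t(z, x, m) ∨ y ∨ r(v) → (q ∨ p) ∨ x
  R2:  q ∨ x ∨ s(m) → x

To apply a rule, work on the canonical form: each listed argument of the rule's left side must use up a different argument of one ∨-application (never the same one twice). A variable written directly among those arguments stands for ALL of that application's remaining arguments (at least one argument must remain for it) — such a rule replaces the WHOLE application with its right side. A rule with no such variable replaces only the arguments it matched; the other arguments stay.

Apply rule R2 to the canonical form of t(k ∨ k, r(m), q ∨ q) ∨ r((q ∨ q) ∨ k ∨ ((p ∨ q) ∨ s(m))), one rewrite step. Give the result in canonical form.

Canonical form:  r(k ∨ p ∨ q ∨ q ∨ q ∨ s(m)) ∨ t(k ∨ k, r(m), q ∨ q)
Apply R2:  consuming q, s(m);  x := k ∨ p ∨ q ∨ q
The variable takes the whole remainder — replace the entire application.
Giving:  r(k ∨ p ∨ q ∨ q) ∨ t(k ∨ k, r(m), q ∨ q)

Answer: r(k ∨ p ∨ q ∨ q) ∨ t(k ∨ k, r(m), q ∨ q)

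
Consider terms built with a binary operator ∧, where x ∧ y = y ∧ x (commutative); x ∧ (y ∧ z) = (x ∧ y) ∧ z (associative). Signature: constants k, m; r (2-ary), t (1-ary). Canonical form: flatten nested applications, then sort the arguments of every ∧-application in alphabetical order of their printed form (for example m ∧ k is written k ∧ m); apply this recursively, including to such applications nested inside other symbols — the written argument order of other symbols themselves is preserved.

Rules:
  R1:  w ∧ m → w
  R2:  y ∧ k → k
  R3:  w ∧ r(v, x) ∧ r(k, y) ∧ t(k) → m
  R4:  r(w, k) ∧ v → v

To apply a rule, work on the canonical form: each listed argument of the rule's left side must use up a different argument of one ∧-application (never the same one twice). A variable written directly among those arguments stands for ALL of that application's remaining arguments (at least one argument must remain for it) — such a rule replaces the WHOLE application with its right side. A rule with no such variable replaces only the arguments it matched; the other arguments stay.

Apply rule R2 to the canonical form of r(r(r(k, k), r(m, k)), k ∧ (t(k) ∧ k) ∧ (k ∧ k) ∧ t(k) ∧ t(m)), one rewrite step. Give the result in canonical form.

Answer: r(r(r(k, k), r(m, k)), k)

Derivation:
Canonical form:  r(r(r(k, k), r(m, k)), k ∧ k ∧ k ∧ k ∧ t(k) ∧ t(k) ∧ t(m))
Apply R2:  consuming k;  y := k ∧ k ∧ k ∧ t(k) ∧ t(k) ∧ t(m)
The variable takes the whole remainder — replace the entire application.
Result:  r(r(r(k, k), r(m, k)), k)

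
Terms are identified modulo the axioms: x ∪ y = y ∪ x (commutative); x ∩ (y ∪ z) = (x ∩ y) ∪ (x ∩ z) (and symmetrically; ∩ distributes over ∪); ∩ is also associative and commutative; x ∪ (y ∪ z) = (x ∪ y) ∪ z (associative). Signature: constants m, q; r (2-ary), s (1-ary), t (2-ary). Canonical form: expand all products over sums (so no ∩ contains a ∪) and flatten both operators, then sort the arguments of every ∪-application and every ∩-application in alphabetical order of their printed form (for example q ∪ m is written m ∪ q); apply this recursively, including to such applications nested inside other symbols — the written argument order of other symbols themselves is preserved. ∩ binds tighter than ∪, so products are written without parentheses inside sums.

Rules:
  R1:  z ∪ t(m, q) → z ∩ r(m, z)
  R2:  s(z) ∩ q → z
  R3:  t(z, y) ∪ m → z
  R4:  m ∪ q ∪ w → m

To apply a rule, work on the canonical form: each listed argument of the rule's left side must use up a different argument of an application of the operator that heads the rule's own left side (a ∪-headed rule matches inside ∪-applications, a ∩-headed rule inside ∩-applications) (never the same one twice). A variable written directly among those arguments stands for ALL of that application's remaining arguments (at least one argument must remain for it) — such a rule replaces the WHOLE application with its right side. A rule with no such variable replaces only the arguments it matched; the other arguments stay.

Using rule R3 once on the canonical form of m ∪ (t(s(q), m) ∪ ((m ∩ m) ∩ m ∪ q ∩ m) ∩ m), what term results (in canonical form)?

Canonical form:  m ∪ m ∩ m ∩ m ∩ m ∪ m ∩ m ∩ q ∪ t(s(q), m)
R3 matches:  uses m, t(s(q), m);  y := m, z := s(q)
New term:  m ∩ m ∩ m ∩ m ∪ m ∩ m ∩ q ∪ s(q)

Answer: m ∩ m ∩ m ∩ m ∪ m ∩ m ∩ q ∪ s(q)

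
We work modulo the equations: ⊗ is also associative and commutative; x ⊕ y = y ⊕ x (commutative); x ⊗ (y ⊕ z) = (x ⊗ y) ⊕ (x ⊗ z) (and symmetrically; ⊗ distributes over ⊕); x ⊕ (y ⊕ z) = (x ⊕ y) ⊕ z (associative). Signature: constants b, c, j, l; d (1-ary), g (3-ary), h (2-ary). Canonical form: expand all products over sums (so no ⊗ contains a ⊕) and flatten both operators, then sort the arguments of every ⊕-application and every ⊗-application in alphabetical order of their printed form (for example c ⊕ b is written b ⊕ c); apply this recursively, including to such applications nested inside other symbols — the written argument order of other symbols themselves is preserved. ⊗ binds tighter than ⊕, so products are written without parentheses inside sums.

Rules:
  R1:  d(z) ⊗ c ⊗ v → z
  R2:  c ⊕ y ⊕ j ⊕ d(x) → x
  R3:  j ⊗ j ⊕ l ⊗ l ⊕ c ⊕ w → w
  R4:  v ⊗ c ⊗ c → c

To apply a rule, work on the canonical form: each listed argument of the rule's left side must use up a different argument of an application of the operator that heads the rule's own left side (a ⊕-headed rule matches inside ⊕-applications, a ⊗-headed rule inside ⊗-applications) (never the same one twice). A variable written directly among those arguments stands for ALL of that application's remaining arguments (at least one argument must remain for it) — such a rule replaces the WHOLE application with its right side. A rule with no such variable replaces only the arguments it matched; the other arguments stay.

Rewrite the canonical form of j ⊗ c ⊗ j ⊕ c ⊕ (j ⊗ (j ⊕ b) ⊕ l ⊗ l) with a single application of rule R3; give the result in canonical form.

Canonical form:  b ⊗ j ⊕ c ⊕ c ⊗ j ⊗ j ⊕ j ⊗ j ⊕ l ⊗ l
Match R3:  consume c, j ⊗ j, l ⊗ l;  w := b ⊗ j ⊕ c ⊗ j ⊗ j
The variable takes the whole remainder — replace the entire application.
Giving:  b ⊗ j ⊕ c ⊗ j ⊗ j

Answer: b ⊗ j ⊕ c ⊗ j ⊗ j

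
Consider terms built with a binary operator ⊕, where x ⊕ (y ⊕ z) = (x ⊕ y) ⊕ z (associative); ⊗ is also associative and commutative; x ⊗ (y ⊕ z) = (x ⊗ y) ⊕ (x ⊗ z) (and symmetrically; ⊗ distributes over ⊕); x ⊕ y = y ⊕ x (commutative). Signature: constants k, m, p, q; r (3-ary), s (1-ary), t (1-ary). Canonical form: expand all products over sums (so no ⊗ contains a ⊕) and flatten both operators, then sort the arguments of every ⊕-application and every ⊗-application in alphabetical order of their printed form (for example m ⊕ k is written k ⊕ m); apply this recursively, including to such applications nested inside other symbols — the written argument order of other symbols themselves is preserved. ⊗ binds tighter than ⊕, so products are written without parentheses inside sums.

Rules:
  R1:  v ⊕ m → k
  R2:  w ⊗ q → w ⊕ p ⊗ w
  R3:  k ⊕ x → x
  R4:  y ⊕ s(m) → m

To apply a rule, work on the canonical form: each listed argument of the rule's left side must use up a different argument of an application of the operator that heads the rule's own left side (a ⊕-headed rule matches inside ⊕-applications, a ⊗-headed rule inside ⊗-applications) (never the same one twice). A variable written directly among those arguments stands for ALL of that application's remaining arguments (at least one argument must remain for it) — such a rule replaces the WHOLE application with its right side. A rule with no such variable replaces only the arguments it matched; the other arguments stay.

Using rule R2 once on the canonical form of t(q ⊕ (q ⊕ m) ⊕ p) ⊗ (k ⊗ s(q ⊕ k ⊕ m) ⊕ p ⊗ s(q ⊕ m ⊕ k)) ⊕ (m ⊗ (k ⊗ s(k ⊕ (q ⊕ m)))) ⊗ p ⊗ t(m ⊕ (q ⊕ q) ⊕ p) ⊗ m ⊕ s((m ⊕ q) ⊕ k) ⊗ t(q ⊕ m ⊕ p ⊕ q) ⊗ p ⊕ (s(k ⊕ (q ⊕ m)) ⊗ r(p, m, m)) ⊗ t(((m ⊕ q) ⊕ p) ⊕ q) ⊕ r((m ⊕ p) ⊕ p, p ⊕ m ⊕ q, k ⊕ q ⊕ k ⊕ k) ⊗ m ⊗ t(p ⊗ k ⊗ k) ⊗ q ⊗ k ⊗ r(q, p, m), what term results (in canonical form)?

Canonical form:  k ⊗ m ⊗ m ⊗ p ⊗ s(k ⊕ m ⊕ q) ⊗ t(m ⊕ p ⊕ q ⊕ q) ⊕ k ⊗ m ⊗ q ⊗ r(m ⊕ p ⊕ p, m ⊕ p ⊕ q, k ⊕ k ⊕ k ⊕ q) ⊗ r(q, p, m) ⊗ t(k ⊗ k ⊗ p) ⊕ k ⊗ s(k ⊕ m ⊕ q) ⊗ t(m ⊕ p ⊕ q ⊕ q) ⊕ p ⊗ s(k ⊕ m ⊕ q) ⊗ t(m ⊕ p ⊕ q ⊕ q) ⊕ p ⊗ s(k ⊕ m ⊕ q) ⊗ t(m ⊕ p ⊕ q ⊕ q) ⊕ r(p, m, m) ⊗ s(k ⊕ m ⊕ q) ⊗ t(m ⊕ p ⊕ q ⊕ q)
Match R2:  consume q;  w := k ⊗ m ⊗ r(m ⊕ p ⊕ p, m ⊕ p ⊕ q, k ⊕ k ⊕ k ⊕ q) ⊗ r(q, p, m) ⊗ t(k ⊗ k ⊗ p)
The extension variable absorbs all remaining arguments, so the whole application is rewritten.
Giving:  k ⊗ m ⊗ m ⊗ p ⊗ s(k ⊕ m ⊕ q) ⊗ t(m ⊕ p ⊕ q ⊕ q) ⊕ k ⊗ m ⊗ p ⊗ r(m ⊕ p ⊕ p, m ⊕ p ⊕ q, k ⊕ k ⊕ k ⊕ q) ⊗ r(q, p, m) ⊗ t(k ⊗ k ⊗ p) ⊕ k ⊗ m ⊗ r(m ⊕ p ⊕ p, m ⊕ p ⊕ q, k ⊕ k ⊕ k ⊕ q) ⊗ r(q, p, m) ⊗ t(k ⊗ k ⊗ p) ⊕ k ⊗ s(k ⊕ m ⊕ q) ⊗ t(m ⊕ p ⊕ q ⊕ q) ⊕ p ⊗ s(k ⊕ m ⊕ q) ⊗ t(m ⊕ p ⊕ q ⊕ q) ⊕ p ⊗ s(k ⊕ m ⊕ q) ⊗ t(m ⊕ p ⊕ q ⊕ q) ⊕ r(p, m, m) ⊗ s(k ⊕ m ⊕ q) ⊗ t(m ⊕ p ⊕ q ⊕ q)

Answer: k ⊗ m ⊗ m ⊗ p ⊗ s(k ⊕ m ⊕ q) ⊗ t(m ⊕ p ⊕ q ⊕ q) ⊕ k ⊗ m ⊗ p ⊗ r(m ⊕ p ⊕ p, m ⊕ p ⊕ q, k ⊕ k ⊕ k ⊕ q) ⊗ r(q, p, m) ⊗ t(k ⊗ k ⊗ p) ⊕ k ⊗ m ⊗ r(m ⊕ p ⊕ p, m ⊕ p ⊕ q, k ⊕ k ⊕ k ⊕ q) ⊗ r(q, p, m) ⊗ t(k ⊗ k ⊗ p) ⊕ k ⊗ s(k ⊕ m ⊕ q) ⊗ t(m ⊕ p ⊕ q ⊕ q) ⊕ p ⊗ s(k ⊕ m ⊕ q) ⊗ t(m ⊕ p ⊕ q ⊕ q) ⊕ p ⊗ s(k ⊕ m ⊕ q) ⊗ t(m ⊕ p ⊕ q ⊕ q) ⊕ r(p, m, m) ⊗ s(k ⊕ m ⊕ q) ⊗ t(m ⊕ p ⊕ q ⊕ q)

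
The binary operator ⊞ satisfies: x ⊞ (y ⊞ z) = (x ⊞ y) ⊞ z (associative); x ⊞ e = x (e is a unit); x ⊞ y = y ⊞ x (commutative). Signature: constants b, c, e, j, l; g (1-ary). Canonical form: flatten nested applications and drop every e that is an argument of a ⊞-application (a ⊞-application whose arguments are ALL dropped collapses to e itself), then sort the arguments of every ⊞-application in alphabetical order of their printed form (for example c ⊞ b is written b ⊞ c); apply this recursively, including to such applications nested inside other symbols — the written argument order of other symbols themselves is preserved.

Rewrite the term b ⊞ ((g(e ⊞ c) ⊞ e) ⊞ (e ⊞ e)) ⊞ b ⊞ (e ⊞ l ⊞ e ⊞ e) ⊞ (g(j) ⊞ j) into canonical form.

Flatten:  b ⊞ g(e ⊞ c) ⊞ e ⊞ e ⊞ e ⊞ b ⊞ e ⊞ l ⊞ e ⊞ e ⊞ g(j) ⊞ j
Inside:  g(e ⊞ c)  →  g(c)
Unit:  drop e (×6)
Order the arguments:  b ⊞ b ⊞ g(c) ⊞ g(j) ⊞ j ⊞ l

Answer: b ⊞ b ⊞ g(c) ⊞ g(j) ⊞ j ⊞ l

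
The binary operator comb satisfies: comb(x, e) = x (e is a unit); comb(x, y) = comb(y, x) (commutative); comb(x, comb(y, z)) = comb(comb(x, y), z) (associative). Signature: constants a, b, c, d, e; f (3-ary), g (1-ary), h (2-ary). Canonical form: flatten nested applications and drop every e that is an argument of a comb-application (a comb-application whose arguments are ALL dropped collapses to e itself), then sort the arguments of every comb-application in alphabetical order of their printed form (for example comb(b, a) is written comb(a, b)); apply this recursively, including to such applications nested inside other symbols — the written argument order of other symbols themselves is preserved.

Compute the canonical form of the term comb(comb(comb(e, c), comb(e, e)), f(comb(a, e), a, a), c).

Answer: comb(c, c, f(a, a, a))

Derivation:
Flatten:  comb(e, c, e, e, f(comb(a, e), a, a), c)
Inside:  f(comb(a, e), a, a)  →  f(a, a, a)
Unit:  drop e (×3)
Order the arguments:  comb(c, c, f(a, a, a))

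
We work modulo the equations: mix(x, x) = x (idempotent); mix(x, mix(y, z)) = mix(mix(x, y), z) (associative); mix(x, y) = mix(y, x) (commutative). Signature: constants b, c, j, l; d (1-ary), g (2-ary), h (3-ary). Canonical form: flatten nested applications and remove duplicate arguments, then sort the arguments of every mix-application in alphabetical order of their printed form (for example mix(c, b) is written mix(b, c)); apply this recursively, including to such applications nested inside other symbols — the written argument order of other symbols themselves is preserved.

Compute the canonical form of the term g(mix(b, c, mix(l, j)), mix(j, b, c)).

Answer: g(mix(b, c, j, l), mix(b, c, j))

Derivation:
Focus inside:  mix(b, c, mix(l, j))
Merge nested applications:  mix(b, c, l, j)
Sort arguments:  mix(b, c, j, l)
Put back:  g(mix(b, c, j, l), mix(b, c, j))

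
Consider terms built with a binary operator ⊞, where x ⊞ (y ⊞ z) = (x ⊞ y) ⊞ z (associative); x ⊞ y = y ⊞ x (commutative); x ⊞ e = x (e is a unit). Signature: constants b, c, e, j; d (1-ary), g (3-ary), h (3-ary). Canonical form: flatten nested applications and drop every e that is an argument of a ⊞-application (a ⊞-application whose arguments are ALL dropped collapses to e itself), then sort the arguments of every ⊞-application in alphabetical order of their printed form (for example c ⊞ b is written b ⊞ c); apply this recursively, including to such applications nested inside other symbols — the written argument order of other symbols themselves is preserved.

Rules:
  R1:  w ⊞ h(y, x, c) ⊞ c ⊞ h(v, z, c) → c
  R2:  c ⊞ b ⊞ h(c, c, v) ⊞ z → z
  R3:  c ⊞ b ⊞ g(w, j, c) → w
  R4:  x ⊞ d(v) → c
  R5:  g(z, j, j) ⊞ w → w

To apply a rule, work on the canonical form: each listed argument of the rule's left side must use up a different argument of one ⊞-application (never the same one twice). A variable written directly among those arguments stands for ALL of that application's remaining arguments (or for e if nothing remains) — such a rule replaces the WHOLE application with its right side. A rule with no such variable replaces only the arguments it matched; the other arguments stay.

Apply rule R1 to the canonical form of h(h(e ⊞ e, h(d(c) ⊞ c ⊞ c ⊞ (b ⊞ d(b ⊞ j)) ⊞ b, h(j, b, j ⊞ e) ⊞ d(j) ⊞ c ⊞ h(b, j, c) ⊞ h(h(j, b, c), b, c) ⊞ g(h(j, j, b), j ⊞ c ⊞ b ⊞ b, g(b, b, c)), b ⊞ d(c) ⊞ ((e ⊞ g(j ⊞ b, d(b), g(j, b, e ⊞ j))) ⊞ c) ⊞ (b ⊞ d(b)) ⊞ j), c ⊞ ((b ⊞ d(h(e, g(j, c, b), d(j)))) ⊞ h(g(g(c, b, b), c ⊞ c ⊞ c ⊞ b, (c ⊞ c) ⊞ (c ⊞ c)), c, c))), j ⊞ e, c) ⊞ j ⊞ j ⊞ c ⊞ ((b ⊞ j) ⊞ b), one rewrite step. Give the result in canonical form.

Answer: b ⊞ b ⊞ c ⊞ h(h(e, h(b ⊞ b ⊞ c ⊞ c ⊞ d(b ⊞ j) ⊞ d(c), c, b ⊞ b ⊞ c ⊞ d(b) ⊞ d(c) ⊞ g(b ⊞ j, d(b), g(j, b, j)) ⊞ j), b ⊞ c ⊞ d(h(e, g(j, c, b), d(j))) ⊞ h(g(g(c, b, b), b ⊞ c ⊞ c ⊞ c, c ⊞ c ⊞ c ⊞ c), c, c)), j, c) ⊞ j ⊞ j ⊞ j

Derivation:
Canonical form:  b ⊞ b ⊞ c ⊞ h(h(e, h(b ⊞ b ⊞ c ⊞ c ⊞ d(b ⊞ j) ⊞ d(c), c ⊞ d(j) ⊞ g(h(j, j, b), b ⊞ b ⊞ c ⊞ j, g(b, b, c)) ⊞ h(b, j, c) ⊞ h(h(j, b, c), b, c) ⊞ h(j, b, j), b ⊞ b ⊞ c ⊞ d(b) ⊞ d(c) ⊞ g(b ⊞ j, d(b), g(j, b, j)) ⊞ j), b ⊞ c ⊞ d(h(e, g(j, c, b), d(j))) ⊞ h(g(g(c, b, b), b ⊞ c ⊞ c ⊞ c, c ⊞ c ⊞ c ⊞ c), c, c)), j, c) ⊞ j ⊞ j ⊞ j
Match R1:  consume c, h(b, j, c), h(h(j, b, c), b, c);  v := h(j, b, c), w := d(j) ⊞ g(h(j, j, b), b ⊞ b ⊞ c ⊞ j, g(b, b, c)) ⊞ h(j, b, j), x := j, y := b, z := b
The variable takes the whole remainder — replace the entire application.
New term:  b ⊞ b ⊞ c ⊞ h(h(e, h(b ⊞ b ⊞ c ⊞ c ⊞ d(b ⊞ j) ⊞ d(c), c, b ⊞ b ⊞ c ⊞ d(b) ⊞ d(c) ⊞ g(b ⊞ j, d(b), g(j, b, j)) ⊞ j), b ⊞ c ⊞ d(h(e, g(j, c, b), d(j))) ⊞ h(g(g(c, b, b), b ⊞ c ⊞ c ⊞ c, c ⊞ c ⊞ c ⊞ c), c, c)), j, c) ⊞ j ⊞ j ⊞ j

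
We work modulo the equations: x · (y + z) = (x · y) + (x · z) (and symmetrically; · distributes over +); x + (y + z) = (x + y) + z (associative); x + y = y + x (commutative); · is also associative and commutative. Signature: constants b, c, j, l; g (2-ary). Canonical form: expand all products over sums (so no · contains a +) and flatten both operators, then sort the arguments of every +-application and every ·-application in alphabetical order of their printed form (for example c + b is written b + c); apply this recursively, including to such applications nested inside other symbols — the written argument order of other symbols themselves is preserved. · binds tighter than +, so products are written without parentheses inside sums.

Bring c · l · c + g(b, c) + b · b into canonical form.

Merge nested applications:  c · c · l + g(b, c) + b · b
Sort arguments:  b · b + c · c · l + g(b, c)

Answer: b · b + c · c · l + g(b, c)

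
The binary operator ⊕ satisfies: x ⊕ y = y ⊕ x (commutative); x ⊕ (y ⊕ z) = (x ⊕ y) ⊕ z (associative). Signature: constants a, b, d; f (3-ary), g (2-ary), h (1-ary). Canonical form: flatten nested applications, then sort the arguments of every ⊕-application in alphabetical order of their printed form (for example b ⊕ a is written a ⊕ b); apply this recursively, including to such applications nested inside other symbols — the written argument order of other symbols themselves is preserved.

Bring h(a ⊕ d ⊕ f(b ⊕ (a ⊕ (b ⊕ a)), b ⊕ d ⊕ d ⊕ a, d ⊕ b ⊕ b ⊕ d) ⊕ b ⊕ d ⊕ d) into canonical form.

Answer: h(a ⊕ b ⊕ d ⊕ d ⊕ d ⊕ f(a ⊕ a ⊕ b ⊕ b, a ⊕ b ⊕ d ⊕ d, b ⊕ b ⊕ d ⊕ d))

Derivation:
Work inside:  a ⊕ d ⊕ f(b ⊕ (a ⊕ (b ⊕ a)), b ⊕ d ⊕ d ⊕ a, d ⊕ b ⊕ b ⊕ d) ⊕ b ⊕ d ⊕ d
Simplify inside:  f(b ⊕ (a ⊕ (b ⊕ a)), b ⊕ d ⊕ d ⊕ a, d ⊕ b ⊕ b ⊕ d)  →  f(a ⊕ a ⊕ b ⊕ b, a ⊕ b ⊕ d ⊕ d, b ⊕ b ⊕ d ⊕ d)
Sort:  a ⊕ b ⊕ d ⊕ d ⊕ d ⊕ f(a ⊕ a ⊕ b ⊕ b, a ⊕ b ⊕ d ⊕ d, b ⊕ b ⊕ d ⊕ d)
Rebuild:  h(a ⊕ b ⊕ d ⊕ d ⊕ d ⊕ f(a ⊕ a ⊕ b ⊕ b, a ⊕ b ⊕ d ⊕ d, b ⊕ b ⊕ d ⊕ d))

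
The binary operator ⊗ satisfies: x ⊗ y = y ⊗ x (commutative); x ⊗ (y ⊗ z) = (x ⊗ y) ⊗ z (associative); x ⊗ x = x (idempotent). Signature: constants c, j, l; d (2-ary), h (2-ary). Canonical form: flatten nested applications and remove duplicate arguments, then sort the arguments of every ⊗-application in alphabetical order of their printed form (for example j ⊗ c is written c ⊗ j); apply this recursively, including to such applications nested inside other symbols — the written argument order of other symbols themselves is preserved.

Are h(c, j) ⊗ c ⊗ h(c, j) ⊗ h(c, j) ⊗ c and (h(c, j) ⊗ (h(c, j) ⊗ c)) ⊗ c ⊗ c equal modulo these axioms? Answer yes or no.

Left:  h(c, j) ⊗ c ⊗ h(c, j) ⊗ h(c, j) ⊗ c
  Deduplicate:  drop duplicate h(c, j), h(c, j), c
  Sort arguments:  c ⊗ h(c, j)
Right:  (h(c, j) ⊗ (h(c, j) ⊗ c)) ⊗ c ⊗ c
  Merge nested applications:  h(c, j) ⊗ h(c, j) ⊗ c ⊗ c ⊗ c
  Deduplicate:  drop duplicate h(c, j), c, c
  Sort:  c ⊗ h(c, j)

Answer: yes — both canonical forms are c ⊗ h(c, j)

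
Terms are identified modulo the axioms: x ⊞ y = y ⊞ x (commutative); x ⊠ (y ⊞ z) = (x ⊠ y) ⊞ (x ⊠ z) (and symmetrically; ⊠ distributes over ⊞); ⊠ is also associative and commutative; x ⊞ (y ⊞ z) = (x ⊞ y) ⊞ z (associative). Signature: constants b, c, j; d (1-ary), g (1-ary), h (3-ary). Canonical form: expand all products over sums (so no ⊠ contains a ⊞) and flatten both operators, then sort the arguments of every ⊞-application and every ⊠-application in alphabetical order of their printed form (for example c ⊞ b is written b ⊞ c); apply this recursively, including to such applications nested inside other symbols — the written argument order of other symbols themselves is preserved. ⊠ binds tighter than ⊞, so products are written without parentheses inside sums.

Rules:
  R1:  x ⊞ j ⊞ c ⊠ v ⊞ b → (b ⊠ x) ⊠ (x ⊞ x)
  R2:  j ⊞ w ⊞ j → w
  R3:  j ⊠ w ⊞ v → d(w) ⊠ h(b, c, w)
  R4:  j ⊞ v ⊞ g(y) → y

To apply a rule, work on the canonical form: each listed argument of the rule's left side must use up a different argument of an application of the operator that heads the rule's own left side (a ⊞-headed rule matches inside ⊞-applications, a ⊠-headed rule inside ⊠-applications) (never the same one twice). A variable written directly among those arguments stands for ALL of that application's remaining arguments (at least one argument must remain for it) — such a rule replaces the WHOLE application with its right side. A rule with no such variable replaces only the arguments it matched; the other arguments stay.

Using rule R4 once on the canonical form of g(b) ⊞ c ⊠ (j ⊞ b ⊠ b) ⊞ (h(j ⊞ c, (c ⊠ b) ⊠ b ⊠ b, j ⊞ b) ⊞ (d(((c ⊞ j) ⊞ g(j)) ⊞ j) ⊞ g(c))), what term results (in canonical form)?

Answer: b ⊠ b ⊠ c ⊞ c ⊠ j ⊞ d(j) ⊞ g(b) ⊞ g(c) ⊞ h(c ⊞ j, b ⊠ b ⊠ b ⊠ c, b ⊞ j)

Derivation:
Canonical form:  b ⊠ b ⊠ c ⊞ c ⊠ j ⊞ d(c ⊞ g(j) ⊞ j ⊞ j) ⊞ g(b) ⊞ g(c) ⊞ h(c ⊞ j, b ⊠ b ⊠ b ⊠ c, b ⊞ j)
Match R4:  consume g(j), j;  v := c ⊞ j, y := j
The extension variable absorbs all remaining arguments, so the whole application is rewritten.
New term:  b ⊠ b ⊠ c ⊞ c ⊠ j ⊞ d(j) ⊞ g(b) ⊞ g(c) ⊞ h(c ⊞ j, b ⊠ b ⊠ b ⊠ c, b ⊞ j)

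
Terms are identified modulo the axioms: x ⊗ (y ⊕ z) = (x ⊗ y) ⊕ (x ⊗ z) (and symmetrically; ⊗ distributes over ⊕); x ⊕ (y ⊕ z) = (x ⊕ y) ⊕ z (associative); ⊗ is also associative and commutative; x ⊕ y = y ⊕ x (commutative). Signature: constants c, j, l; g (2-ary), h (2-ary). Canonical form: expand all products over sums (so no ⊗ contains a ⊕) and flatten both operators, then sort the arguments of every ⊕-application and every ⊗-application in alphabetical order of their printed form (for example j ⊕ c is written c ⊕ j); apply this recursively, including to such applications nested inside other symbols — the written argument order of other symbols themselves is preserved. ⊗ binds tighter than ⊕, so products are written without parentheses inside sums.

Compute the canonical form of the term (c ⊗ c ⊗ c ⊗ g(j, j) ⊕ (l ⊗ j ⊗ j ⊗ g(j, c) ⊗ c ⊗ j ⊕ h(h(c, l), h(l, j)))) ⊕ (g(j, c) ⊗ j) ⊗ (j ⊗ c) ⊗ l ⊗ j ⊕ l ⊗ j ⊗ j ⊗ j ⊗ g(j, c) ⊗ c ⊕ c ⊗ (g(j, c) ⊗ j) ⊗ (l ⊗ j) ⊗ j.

Answer: c ⊗ c ⊗ c ⊗ g(j, j) ⊕ c ⊗ g(j, c) ⊗ j ⊗ j ⊗ j ⊗ l ⊕ c ⊗ g(j, c) ⊗ j ⊗ j ⊗ j ⊗ l ⊕ c ⊗ g(j, c) ⊗ j ⊗ j ⊗ j ⊗ l ⊕ c ⊗ g(j, c) ⊗ j ⊗ j ⊗ j ⊗ l ⊕ h(h(c, l), h(l, j))

Derivation:
Un-nest:  c ⊗ c ⊗ c ⊗ g(j, j) ⊕ c ⊗ g(j, c) ⊗ j ⊗ j ⊗ j ⊗ l ⊕ h(h(c, l), h(l, j)) ⊕ c ⊗ g(j, c) ⊗ j ⊗ j ⊗ j ⊗ l ⊕ c ⊗ g(j, c) ⊗ j ⊗ j ⊗ j ⊗ l ⊕ c ⊗ g(j, c) ⊗ j ⊗ j ⊗ j ⊗ l
Sort:  c ⊗ c ⊗ c ⊗ g(j, j) ⊕ c ⊗ g(j, c) ⊗ j ⊗ j ⊗ j ⊗ l ⊕ c ⊗ g(j, c) ⊗ j ⊗ j ⊗ j ⊗ l ⊕ c ⊗ g(j, c) ⊗ j ⊗ j ⊗ j ⊗ l ⊕ c ⊗ g(j, c) ⊗ j ⊗ j ⊗ j ⊗ l ⊕ h(h(c, l), h(l, j))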